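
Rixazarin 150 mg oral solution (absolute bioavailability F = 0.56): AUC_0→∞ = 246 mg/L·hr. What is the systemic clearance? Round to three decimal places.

CL = 0.341 L/hr

CL = F × Dose / AUC_0→∞
   = 0.56 × 150 / 246 = 0.341463 L/hr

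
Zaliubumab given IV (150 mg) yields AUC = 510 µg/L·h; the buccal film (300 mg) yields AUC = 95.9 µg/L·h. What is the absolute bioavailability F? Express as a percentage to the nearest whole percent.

F = 9%

F = (AUC_ev / D_ev) / (AUC_iv / D_iv)
  = (95.9/300) / (510/150)
  = 0.319667 / 3.4 = 0.0940
  = 9.40%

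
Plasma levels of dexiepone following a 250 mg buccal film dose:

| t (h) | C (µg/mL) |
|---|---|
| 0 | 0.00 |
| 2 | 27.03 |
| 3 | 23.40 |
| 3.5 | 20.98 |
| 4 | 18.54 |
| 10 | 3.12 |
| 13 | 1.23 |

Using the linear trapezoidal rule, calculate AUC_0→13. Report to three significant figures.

AUC = 145 µg/mL·h

Trapezoidal AUC_0→13:
  [0→2]: (0.00+27.03)/2 × 2 = 27.03
  [2→3]: (27.03+23.40)/2 × 1 = 25.215
  [3→3.5]: (23.40+20.98)/2 × 0.5 = 11.095
  [3.5→4]: (20.98+18.54)/2 × 0.5 = 9.88
  [4→10]: (18.54+3.12)/2 × 6 = 64.98
  [10→13]: (3.12+1.23)/2 × 3 = 6.525
  Sum = 144.725 µg/mL·h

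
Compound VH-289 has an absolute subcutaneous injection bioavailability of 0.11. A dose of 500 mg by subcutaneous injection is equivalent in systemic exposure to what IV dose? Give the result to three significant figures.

D_iv = 55.0 mg

Systemic exposure from an extravascular dose = F × D_ev, so the equivalent IV dose is F × D_ev.
D_iv = F × D_ev = 0.11 × 500 = 55 mg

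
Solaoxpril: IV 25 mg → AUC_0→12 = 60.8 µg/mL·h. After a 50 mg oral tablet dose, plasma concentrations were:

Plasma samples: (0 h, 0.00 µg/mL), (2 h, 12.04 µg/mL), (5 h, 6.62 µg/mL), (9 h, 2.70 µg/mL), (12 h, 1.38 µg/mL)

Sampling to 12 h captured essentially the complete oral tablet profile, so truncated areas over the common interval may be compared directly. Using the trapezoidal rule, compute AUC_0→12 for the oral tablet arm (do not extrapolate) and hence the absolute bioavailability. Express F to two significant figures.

Trapezoidal AUC_0→12 (oral tablet):
  [0→2]: (0.00+12.04)/2 × 2 = 12.04
  [2→5]: (12.04+6.62)/2 × 3 = 27.99
  [5→9]: (6.62+2.70)/2 × 4 = 18.64
  [9→12]: (2.70+1.38)/2 × 3 = 6.12
  Sum = 64.79 µg/mL·h
F = (AUC_ev/D_ev)/(AUC_iv/D_iv) = (64.79/50)/(60.8/25) = 1.2958/2.432 = 0.5328

F = 0.53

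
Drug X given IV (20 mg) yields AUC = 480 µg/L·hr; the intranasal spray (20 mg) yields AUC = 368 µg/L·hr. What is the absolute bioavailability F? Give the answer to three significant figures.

F = (AUC_ev / D_ev) / (AUC_iv / D_iv)
  = (368/20) / (480/20)
  = 18.4 / 24 = 0.7667

F = 0.767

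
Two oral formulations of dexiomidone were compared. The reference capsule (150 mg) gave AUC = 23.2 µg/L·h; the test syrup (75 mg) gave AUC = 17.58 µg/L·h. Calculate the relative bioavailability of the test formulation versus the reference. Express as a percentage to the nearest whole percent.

F_rel = 152%

F_rel = (AUC_test/D_test) / (AUC_ref/D_ref)
      = (17.58/75) / (23.2/150)
      = 0.2344 / 0.154667 = 1.5155 = 151.55%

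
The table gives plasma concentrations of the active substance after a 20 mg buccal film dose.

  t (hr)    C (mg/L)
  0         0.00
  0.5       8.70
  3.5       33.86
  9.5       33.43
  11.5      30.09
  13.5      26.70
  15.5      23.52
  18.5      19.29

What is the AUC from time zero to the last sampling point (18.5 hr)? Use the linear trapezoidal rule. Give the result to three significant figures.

AUC = 503 mg/L·hr

Trapezoidal AUC_0→18.5:
  [0→0.5]: (0.00+8.70)/2 × 0.5 = 2.175
  [0.5→3.5]: (8.70+33.86)/2 × 3 = 63.84
  [3.5→9.5]: (33.86+33.43)/2 × 6 = 201.87
  [9.5→11.5]: (33.43+30.09)/2 × 2 = 63.52
  [11.5→13.5]: (30.09+26.70)/2 × 2 = 56.79
  [13.5→15.5]: (26.70+23.52)/2 × 2 = 50.22
  [15.5→18.5]: (23.52+19.29)/2 × 3 = 64.215
  Sum = 502.63 mg/L·hr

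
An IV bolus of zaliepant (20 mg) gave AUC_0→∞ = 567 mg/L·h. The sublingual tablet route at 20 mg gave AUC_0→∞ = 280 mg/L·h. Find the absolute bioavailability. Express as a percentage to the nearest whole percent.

F = 49%

F = (AUC_ev / D_ev) / (AUC_iv / D_iv)
  = (280/20) / (567/20)
  = 14 / 28.35 = 0.4938
  = 49.38%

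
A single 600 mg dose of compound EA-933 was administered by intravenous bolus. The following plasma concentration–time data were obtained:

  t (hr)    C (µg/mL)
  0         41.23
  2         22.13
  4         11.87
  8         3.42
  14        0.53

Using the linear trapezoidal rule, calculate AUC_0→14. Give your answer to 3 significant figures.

AUC = 140 µg/mL·hr

Trapezoidal AUC_0→14:
  [0→2]: (41.23+22.13)/2 × 2 = 63.36
  [2→4]: (22.13+11.87)/2 × 2 = 34.0
  [4→8]: (11.87+3.42)/2 × 4 = 30.58
  [8→14]: (3.42+0.53)/2 × 6 = 11.85
  Sum = 139.79 µg/mL·hr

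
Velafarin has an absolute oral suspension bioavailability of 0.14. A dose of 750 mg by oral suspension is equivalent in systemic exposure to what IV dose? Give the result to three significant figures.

D_iv = 105 mg

Systemic exposure from an extravascular dose = F × D_ev, so the equivalent IV dose is F × D_ev.
D_iv = F × D_ev = 0.14 × 750 = 105 mg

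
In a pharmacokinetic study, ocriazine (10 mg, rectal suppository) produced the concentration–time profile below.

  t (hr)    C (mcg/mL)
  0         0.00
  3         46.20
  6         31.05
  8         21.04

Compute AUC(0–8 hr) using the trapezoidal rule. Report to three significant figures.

AUC = 237 mcg/mL·hr

Trapezoidal AUC_0→8:
  [0→3]: (0.00+46.20)/2 × 3 = 69.3
  [3→6]: (46.20+31.05)/2 × 3 = 115.875
  [6→8]: (31.05+21.04)/2 × 2 = 52.09
  Sum = 237.265 mcg/mL·hr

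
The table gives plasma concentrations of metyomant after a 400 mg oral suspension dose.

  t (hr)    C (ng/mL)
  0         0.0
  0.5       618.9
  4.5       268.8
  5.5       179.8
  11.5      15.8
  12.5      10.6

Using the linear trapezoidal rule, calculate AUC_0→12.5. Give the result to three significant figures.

Trapezoidal AUC_0→12.5:
  [0→0.5]: (0.0+618.9)/2 × 0.5 = 154.725
  [0.5→4.5]: (618.9+268.8)/2 × 4 = 1775.4
  [4.5→5.5]: (268.8+179.8)/2 × 1 = 224.3
  [5.5→11.5]: (179.8+15.8)/2 × 6 = 586.8
  [11.5→12.5]: (15.8+10.6)/2 × 1 = 13.2
  Sum = 2754.425 ng/mL·hr

AUC = 2750 ng/mL·hr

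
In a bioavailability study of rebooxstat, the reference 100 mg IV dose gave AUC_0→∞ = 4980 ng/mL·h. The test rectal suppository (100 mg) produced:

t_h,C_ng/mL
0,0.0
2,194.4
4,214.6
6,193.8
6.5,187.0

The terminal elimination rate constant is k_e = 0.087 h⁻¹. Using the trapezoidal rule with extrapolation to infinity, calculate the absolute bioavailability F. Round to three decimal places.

Trapezoidal AUC_0→6.5 (rectal suppository):
  [0→2]: (0.0+194.4)/2 × 2 = 194.4
  [2→4]: (194.4+214.6)/2 × 2 = 409.0
  [4→6]: (214.6+193.8)/2 × 2 = 408.4
  [6→6.5]: (193.8+187.0)/2 × 0.5 = 95.2
  Sum = 1107.0 ng/mL·h
Tail: C_last/k_e = 187.0/0.087 = 2149.425
AUC_0→∞ (rectal suppository) = 1107.0 + 2149.425 = 3256.425 ng/mL·h
F = (AUC_ev/D_ev)/(AUC_iv/D_iv) = (3256.425/100)/(4980/100) = 32.56425/49.8 = 0.6539

F = 0.654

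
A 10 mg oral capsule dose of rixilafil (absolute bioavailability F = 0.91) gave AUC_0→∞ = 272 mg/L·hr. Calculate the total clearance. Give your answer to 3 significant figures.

CL = F × Dose / AUC_0→∞
   = 0.91 × 10 / 272 = 0.0334559 L/hr

CL = 0.0335 L/hr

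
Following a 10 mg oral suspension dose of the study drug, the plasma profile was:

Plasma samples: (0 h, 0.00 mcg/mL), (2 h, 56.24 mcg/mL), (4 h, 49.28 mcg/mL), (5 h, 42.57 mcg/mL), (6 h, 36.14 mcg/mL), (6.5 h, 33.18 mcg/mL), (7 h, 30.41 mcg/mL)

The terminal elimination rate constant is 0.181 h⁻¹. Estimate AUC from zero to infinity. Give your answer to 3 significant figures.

AUC = 448 mcg/mL·h

Trapezoidal AUC_0→7:
  [0→2]: (0.00+56.24)/2 × 2 = 56.24
  [2→4]: (56.24+49.28)/2 × 2 = 105.52
  [4→5]: (49.28+42.57)/2 × 1 = 45.925
  [5→6]: (42.57+36.14)/2 × 1 = 39.355
  [6→6.5]: (36.14+33.18)/2 × 0.5 = 17.33
  [6.5→7]: (33.18+30.41)/2 × 0.5 = 15.8975
  Sum = 280.2675 mcg/mL·h
Extrapolated tail: C_last / k_e = 30.41 / 0.181 = 168.011
AUC_0→∞ = 280.2675 + 168.011 = 448.2785 mcg/mL·h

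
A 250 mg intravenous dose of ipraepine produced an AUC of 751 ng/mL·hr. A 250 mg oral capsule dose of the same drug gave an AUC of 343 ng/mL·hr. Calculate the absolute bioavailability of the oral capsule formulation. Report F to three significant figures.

F = 0.457

F = (AUC_ev / D_ev) / (AUC_iv / D_iv)
  = (343/250) / (751/250)
  = 1.372 / 3.004 = 0.4567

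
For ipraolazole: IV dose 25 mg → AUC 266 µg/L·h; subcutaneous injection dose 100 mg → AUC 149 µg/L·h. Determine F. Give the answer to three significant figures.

F = 0.140

F = (AUC_ev / D_ev) / (AUC_iv / D_iv)
  = (149/100) / (266/25)
  = 1.49 / 10.64 = 0.1400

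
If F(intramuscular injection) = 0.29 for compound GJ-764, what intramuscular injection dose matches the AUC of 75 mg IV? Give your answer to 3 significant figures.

D_intramuscular = 259 mg

For equal systemic exposure: F × D_ev = D_iv
D_ev = D_iv / F = 75 / 0.29 = 258.621 mg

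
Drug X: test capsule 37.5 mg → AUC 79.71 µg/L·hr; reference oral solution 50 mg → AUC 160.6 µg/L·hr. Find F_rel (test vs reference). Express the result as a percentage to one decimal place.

F_rel = 66.2%

F_rel = (AUC_test/D_test) / (AUC_ref/D_ref)
      = (79.71/37.5) / (160.6/50)
      = 2.1256 / 3.212 = 0.6618 = 66.18%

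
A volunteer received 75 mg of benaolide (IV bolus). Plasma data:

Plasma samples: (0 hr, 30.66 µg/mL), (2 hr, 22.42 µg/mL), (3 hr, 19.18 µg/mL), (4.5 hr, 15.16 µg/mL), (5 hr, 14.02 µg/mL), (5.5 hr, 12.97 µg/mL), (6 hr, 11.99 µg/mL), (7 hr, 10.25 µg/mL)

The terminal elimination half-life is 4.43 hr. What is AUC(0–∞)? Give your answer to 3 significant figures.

Trapezoidal AUC_0→7:
  [0→2]: (30.66+22.42)/2 × 2 = 53.08
  [2→3]: (22.42+19.18)/2 × 1 = 20.8
  [3→4.5]: (19.18+15.16)/2 × 1.5 = 25.755
  [4.5→5]: (15.16+14.02)/2 × 0.5 = 7.295
  [5→5.5]: (14.02+12.97)/2 × 0.5 = 6.7475
  [5.5→6]: (12.97+11.99)/2 × 0.5 = 6.24
  [6→7]: (11.99+10.25)/2 × 1 = 11.12
  Sum = 131.0375 µg/mL·hr
k_e = ln2 / t½ = 0.693147 / 4.43 = 0.1565 hr^-1
Extrapolated tail: C_last / k_e = 10.25 / 0.1565 = 65.495
AUC_0→∞ = 131.0375 + 65.495 = 196.5325 µg/mL·hr

AUC = 197 µg/mL·hr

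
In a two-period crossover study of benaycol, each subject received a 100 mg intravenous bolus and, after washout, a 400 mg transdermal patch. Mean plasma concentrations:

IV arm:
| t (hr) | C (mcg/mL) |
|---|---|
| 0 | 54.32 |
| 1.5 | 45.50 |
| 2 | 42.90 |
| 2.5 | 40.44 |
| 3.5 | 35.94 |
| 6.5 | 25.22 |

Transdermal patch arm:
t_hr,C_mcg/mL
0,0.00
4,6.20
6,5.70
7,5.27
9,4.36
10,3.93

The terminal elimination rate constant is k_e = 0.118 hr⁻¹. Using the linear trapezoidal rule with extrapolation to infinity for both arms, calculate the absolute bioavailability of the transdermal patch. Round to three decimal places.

F = 0.042

Trapezoidal AUC_0→6.5 (IV):
  [0→1.5]: (54.32+45.50)/2 × 1.5 = 74.865
  [1.5→2]: (45.50+42.90)/2 × 0.5 = 22.1
  [2→2.5]: (42.90+40.44)/2 × 0.5 = 20.835
  [2.5→3.5]: (40.44+35.94)/2 × 1 = 38.19
  [3.5→6.5]: (35.94+25.22)/2 × 3 = 91.74
  Sum = 247.73 mcg/mL·hr
IV tail: 25.22/0.118 = 213.729; AUC_iv,0→∞ = 247.73 + 213.729 = 461.459 mcg/mL·hr
Trapezoidal AUC_0→10 (transdermal patch):
  [0→4]: (0.00+6.20)/2 × 4 = 12.4
  [4→6]: (6.20+5.70)/2 × 2 = 11.9
  [6→7]: (5.70+5.27)/2 × 1 = 5.485
  [7→9]: (5.27+4.36)/2 × 2 = 9.63
  [9→10]: (4.36+3.93)/2 × 1 = 4.145
  Sum = 43.56 mcg/mL·hr
transdermal patch tail: 3.93/0.118 = 33.305; AUC_ev,0→∞ = 43.56 + 33.305 = 76.865 mcg/mL·hr
F = (AUC_ev/D_ev)/(AUC_iv/D_iv) = (76.865/400)/(461.459/100) = 0.1921625/4.61459 = 0.0416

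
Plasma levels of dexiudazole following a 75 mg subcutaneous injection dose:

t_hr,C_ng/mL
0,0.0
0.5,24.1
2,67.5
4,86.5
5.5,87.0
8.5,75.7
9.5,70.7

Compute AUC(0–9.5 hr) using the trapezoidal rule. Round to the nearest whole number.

AUC = 676 ng/mL·hr

Trapezoidal AUC_0→9.5:
  [0→0.5]: (0.0+24.1)/2 × 0.5 = 6.025
  [0.5→2]: (24.1+67.5)/2 × 1.5 = 68.7
  [2→4]: (67.5+86.5)/2 × 2 = 154.0
  [4→5.5]: (86.5+87.0)/2 × 1.5 = 130.125
  [5.5→8.5]: (87.0+75.7)/2 × 3 = 244.05
  [8.5→9.5]: (75.7+70.7)/2 × 1 = 73.2
  Sum = 676.1 ng/mL·hr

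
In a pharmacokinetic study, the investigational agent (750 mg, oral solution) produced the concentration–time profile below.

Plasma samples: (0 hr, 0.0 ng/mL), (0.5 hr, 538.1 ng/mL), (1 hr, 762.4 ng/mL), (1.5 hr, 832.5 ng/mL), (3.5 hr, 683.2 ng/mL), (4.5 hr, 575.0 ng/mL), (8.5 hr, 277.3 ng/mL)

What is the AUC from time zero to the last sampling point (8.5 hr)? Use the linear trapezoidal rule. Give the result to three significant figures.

AUC = 4710 ng/mL·hr

Trapezoidal AUC_0→8.5:
  [0→0.5]: (0.0+538.1)/2 × 0.5 = 134.525
  [0.5→1]: (538.1+762.4)/2 × 0.5 = 325.125
  [1→1.5]: (762.4+832.5)/2 × 0.5 = 398.725
  [1.5→3.5]: (832.5+683.2)/2 × 2 = 1515.7
  [3.5→4.5]: (683.2+575.0)/2 × 1 = 629.1
  [4.5→8.5]: (575.0+277.3)/2 × 4 = 1704.6
  Sum = 4707.775 ng/mL·hr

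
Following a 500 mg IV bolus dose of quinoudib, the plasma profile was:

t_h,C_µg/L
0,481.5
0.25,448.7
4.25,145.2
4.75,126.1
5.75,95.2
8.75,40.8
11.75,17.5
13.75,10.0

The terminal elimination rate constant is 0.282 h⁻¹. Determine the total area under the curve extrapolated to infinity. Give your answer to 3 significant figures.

AUC = 1840 µg/L·h

Trapezoidal AUC_0→13.75:
  [0→0.25]: (481.5+448.7)/2 × 0.25 = 116.275
  [0.25→4.25]: (448.7+145.2)/2 × 4 = 1187.8
  [4.25→4.75]: (145.2+126.1)/2 × 0.5 = 67.825
  [4.75→5.75]: (126.1+95.2)/2 × 1 = 110.65
  [5.75→8.75]: (95.2+40.8)/2 × 3 = 204.0
  [8.75→11.75]: (40.8+17.5)/2 × 3 = 87.45
  [11.75→13.75]: (17.5+10.0)/2 × 2 = 27.5
  Sum = 1801.5 µg/L·h
Extrapolated tail: C_last / k_e = 10.0 / 0.282 = 35.461
AUC_0→∞ = 1801.5 + 35.461 = 1836.961 µg/L·h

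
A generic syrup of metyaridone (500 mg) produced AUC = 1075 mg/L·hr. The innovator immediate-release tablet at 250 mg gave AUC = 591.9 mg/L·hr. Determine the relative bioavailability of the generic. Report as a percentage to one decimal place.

F_rel = (AUC_test/D_test) / (AUC_ref/D_ref)
      = (1075/500) / (591.9/250)
      = 2.15 / 2.3676 = 0.9081 = 90.81%

F_rel = 90.8%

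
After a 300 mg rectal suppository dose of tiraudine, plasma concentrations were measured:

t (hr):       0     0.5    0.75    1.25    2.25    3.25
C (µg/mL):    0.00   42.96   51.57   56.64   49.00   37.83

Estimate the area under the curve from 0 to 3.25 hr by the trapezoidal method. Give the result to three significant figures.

AUC = 146 µg/mL·hr

Trapezoidal AUC_0→3.25:
  [0→0.5]: (0.00+42.96)/2 × 0.5 = 10.74
  [0.5→0.75]: (42.96+51.57)/2 × 0.25 = 11.81625
  [0.75→1.25]: (51.57+56.64)/2 × 0.5 = 27.0525
  [1.25→2.25]: (56.64+49.00)/2 × 1 = 52.82
  [2.25→3.25]: (49.00+37.83)/2 × 1 = 43.415
  Sum = 145.84375 µg/mL·hr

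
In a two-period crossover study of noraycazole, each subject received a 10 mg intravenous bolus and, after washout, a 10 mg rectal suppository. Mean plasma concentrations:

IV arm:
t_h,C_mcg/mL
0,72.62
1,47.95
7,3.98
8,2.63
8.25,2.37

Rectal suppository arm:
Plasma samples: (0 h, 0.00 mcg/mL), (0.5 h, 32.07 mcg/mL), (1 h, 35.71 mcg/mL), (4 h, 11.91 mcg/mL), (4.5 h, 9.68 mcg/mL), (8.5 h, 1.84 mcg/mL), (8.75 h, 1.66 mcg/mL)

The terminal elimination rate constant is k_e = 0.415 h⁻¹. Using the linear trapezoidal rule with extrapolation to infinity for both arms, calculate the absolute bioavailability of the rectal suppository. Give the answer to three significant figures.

Trapezoidal AUC_0→8.25 (IV):
  [0→1]: (72.62+47.95)/2 × 1 = 60.285
  [1→7]: (47.95+3.98)/2 × 6 = 155.79
  [7→8]: (3.98+2.63)/2 × 1 = 3.305
  [8→8.25]: (2.63+2.37)/2 × 0.25 = 0.625
  Sum = 220.005 mcg/mL·h
IV tail: 2.37/0.415 = 5.711; AUC_iv,0→∞ = 220.005 + 5.711 = 225.716 mcg/mL·h
Trapezoidal AUC_0→8.75 (rectal suppository):
  [0→0.5]: (0.00+32.07)/2 × 0.5 = 8.0175
  [0.5→1]: (32.07+35.71)/2 × 0.5 = 16.945
  [1→4]: (35.71+11.91)/2 × 3 = 71.43
  [4→4.5]: (11.91+9.68)/2 × 0.5 = 5.3975
  [4.5→8.5]: (9.68+1.84)/2 × 4 = 23.04
  [8.5→8.75]: (1.84+1.66)/2 × 0.25 = 0.4375
  Sum = 125.2675 mcg/mL·h
rectal suppository tail: 1.66/0.415 = 4.000; AUC_ev,0→∞ = 125.2675 + 4.000 = 129.2675 mcg/mL·h
F = (AUC_ev/D_ev)/(AUC_iv/D_iv) = (129.2675/10)/(225.716/10) = 12.92675/22.5716 = 0.5727

F = 0.573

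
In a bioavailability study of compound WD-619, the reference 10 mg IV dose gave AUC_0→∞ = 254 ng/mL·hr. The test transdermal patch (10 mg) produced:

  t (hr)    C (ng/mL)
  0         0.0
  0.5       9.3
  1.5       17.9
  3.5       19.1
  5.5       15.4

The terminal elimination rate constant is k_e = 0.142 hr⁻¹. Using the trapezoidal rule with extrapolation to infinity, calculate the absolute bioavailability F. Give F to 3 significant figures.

Trapezoidal AUC_0→5.5 (transdermal patch):
  [0→0.5]: (0.0+9.3)/2 × 0.5 = 2.325
  [0.5→1.5]: (9.3+17.9)/2 × 1 = 13.6
  [1.5→3.5]: (17.9+19.1)/2 × 2 = 37.0
  [3.5→5.5]: (19.1+15.4)/2 × 2 = 34.5
  Sum = 87.425 ng/mL·hr
Tail: C_last/k_e = 15.4/0.142 = 108.451
AUC_0→∞ (transdermal patch) = 87.425 + 108.451 = 195.876 ng/mL·hr
F = (AUC_ev/D_ev)/(AUC_iv/D_iv) = (195.876/10)/(254/10) = 19.5876/25.4 = 0.7712

F = 0.771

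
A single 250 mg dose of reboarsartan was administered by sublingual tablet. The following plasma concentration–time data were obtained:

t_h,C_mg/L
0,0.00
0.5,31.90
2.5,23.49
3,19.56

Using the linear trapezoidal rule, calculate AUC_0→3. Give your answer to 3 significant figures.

Trapezoidal AUC_0→3:
  [0→0.5]: (0.00+31.90)/2 × 0.5 = 7.975
  [0.5→2.5]: (31.90+23.49)/2 × 2 = 55.39
  [2.5→3]: (23.49+19.56)/2 × 0.5 = 10.7625
  Sum = 74.1275 mg/L·h

AUC = 74.1 mg/L·h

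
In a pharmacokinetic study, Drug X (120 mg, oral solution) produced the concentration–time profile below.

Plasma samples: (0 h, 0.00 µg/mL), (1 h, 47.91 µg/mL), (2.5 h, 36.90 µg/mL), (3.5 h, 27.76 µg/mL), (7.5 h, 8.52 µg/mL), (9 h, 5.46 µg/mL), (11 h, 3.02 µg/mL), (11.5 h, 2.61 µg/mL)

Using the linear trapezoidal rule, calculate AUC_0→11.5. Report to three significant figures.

AUC = 213 µg/mL·h

Trapezoidal AUC_0→11.5:
  [0→1]: (0.00+47.91)/2 × 1 = 23.955
  [1→2.5]: (47.91+36.90)/2 × 1.5 = 63.6075
  [2.5→3.5]: (36.90+27.76)/2 × 1 = 32.33
  [3.5→7.5]: (27.76+8.52)/2 × 4 = 72.56
  [7.5→9]: (8.52+5.46)/2 × 1.5 = 10.485
  [9→11]: (5.46+3.02)/2 × 2 = 8.48
  [11→11.5]: (3.02+2.61)/2 × 0.5 = 1.4075
  Sum = 212.825 µg/mL·h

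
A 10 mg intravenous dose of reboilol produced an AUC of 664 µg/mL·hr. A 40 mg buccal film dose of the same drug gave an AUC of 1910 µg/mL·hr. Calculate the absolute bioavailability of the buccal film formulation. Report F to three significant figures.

F = 0.719

F = (AUC_ev / D_ev) / (AUC_iv / D_iv)
  = (1910/40) / (664/10)
  = 47.75 / 66.4 = 0.7191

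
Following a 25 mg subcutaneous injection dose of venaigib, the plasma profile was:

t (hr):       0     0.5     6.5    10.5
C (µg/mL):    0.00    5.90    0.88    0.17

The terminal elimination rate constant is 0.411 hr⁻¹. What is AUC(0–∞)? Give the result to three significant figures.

AUC = 24.3 µg/mL·hr

Trapezoidal AUC_0→10.5:
  [0→0.5]: (0.00+5.90)/2 × 0.5 = 1.475
  [0.5→6.5]: (5.90+0.88)/2 × 6 = 20.34
  [6.5→10.5]: (0.88+0.17)/2 × 4 = 2.1
  Sum = 23.915 µg/mL·hr
Extrapolated tail: C_last / k_e = 0.17 / 0.411 = 0.414
AUC_0→∞ = 23.915 + 0.414 = 24.329 µg/mL·hr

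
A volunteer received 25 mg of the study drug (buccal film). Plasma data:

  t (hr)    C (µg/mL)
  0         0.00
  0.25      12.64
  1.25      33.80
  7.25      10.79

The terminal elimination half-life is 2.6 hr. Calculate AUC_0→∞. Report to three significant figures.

AUC = 199 µg/mL·hr

Trapezoidal AUC_0→7.25:
  [0→0.25]: (0.00+12.64)/2 × 0.25 = 1.58
  [0.25→1.25]: (12.64+33.80)/2 × 1 = 23.22
  [1.25→7.25]: (33.80+10.79)/2 × 6 = 133.77
  Sum = 158.57 µg/mL·hr
k_e = ln2 / t½ = 0.693147 / 2.6 = 0.2666 hr^-1
Extrapolated tail: C_last / k_e = 10.79 / 0.2666 = 40.473
AUC_0→∞ = 158.57 + 40.473 = 199.043 µg/mL·hr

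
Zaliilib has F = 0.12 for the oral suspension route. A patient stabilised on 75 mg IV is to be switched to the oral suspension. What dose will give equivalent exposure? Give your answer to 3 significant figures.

D_oral = 625 mg

For equal systemic exposure: F × D_ev = D_iv
D_ev = D_iv / F = 75 / 0.12 = 625 mg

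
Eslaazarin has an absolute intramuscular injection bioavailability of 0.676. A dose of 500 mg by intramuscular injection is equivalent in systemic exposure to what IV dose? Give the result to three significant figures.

Systemic exposure from an extravascular dose = F × D_ev, so the equivalent IV dose is F × D_ev.
D_iv = F × D_ev = 0.676 × 500 = 338 mg

D_iv = 338 mg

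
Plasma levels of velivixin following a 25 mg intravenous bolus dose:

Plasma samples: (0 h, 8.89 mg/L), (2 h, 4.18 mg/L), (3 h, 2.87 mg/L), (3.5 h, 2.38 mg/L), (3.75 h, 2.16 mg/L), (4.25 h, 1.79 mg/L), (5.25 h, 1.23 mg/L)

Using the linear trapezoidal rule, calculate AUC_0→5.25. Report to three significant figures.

Trapezoidal AUC_0→5.25:
  [0→2]: (8.89+4.18)/2 × 2 = 13.07
  [2→3]: (4.18+2.87)/2 × 1 = 3.525
  [3→3.5]: (2.87+2.38)/2 × 0.5 = 1.3125
  [3.5→3.75]: (2.38+2.16)/2 × 0.25 = 0.5675
  [3.75→4.25]: (2.16+1.79)/2 × 0.5 = 0.9875
  [4.25→5.25]: (1.79+1.23)/2 × 1 = 1.51
  Sum = 20.9725 mg/L·h

AUC = 21.0 mg/L·h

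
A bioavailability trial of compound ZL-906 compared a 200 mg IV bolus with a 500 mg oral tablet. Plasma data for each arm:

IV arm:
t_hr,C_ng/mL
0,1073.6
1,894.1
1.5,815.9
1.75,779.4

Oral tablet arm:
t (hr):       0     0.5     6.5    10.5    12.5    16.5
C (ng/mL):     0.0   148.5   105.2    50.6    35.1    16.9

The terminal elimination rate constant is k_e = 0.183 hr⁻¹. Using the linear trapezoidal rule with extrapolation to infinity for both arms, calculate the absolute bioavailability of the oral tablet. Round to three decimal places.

F = 0.095

Trapezoidal AUC_0→1.75 (IV):
  [0→1]: (1073.6+894.1)/2 × 1 = 983.85
  [1→1.5]: (894.1+815.9)/2 × 0.5 = 427.5
  [1.5→1.75]: (815.9+779.4)/2 × 0.25 = 199.4125
  Sum = 1610.7625 ng/mL·hr
IV tail: 779.4/0.183 = 4259.016; AUC_iv,0→∞ = 1610.7625 + 4259.016 = 5869.7785 ng/mL·hr
Trapezoidal AUC_0→16.5 (oral tablet):
  [0→0.5]: (0.0+148.5)/2 × 0.5 = 37.125
  [0.5→6.5]: (148.5+105.2)/2 × 6 = 761.1
  [6.5→10.5]: (105.2+50.6)/2 × 4 = 311.6
  [10.5→12.5]: (50.6+35.1)/2 × 2 = 85.7
  [12.5→16.5]: (35.1+16.9)/2 × 4 = 104.0
  Sum = 1299.525 ng/mL·hr
oral tablet tail: 16.9/0.183 = 92.350; AUC_ev,0→∞ = 1299.525 + 92.350 = 1391.875 ng/mL·hr
F = (AUC_ev/D_ev)/(AUC_iv/D_iv) = (1391.875/500)/(5869.7785/200) = 2.78375/29.3489 = 0.0949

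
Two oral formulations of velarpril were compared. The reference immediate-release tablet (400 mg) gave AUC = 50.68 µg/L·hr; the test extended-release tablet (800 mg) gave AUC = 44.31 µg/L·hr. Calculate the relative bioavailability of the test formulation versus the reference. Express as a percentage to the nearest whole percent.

F_rel = 44%

F_rel = (AUC_test/D_test) / (AUC_ref/D_ref)
      = (44.31/800) / (50.68/400)
      = 0.0553875 / 0.1267 = 0.4372 = 43.72%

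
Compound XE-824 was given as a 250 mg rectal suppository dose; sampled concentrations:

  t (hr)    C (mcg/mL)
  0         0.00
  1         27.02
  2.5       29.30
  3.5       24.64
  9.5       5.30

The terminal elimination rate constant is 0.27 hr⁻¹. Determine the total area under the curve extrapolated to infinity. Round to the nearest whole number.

AUC = 192 mcg/mL·hr

Trapezoidal AUC_0→9.5:
  [0→1]: (0.00+27.02)/2 × 1 = 13.51
  [1→2.5]: (27.02+29.30)/2 × 1.5 = 42.24
  [2.5→3.5]: (29.30+24.64)/2 × 1 = 26.97
  [3.5→9.5]: (24.64+5.30)/2 × 6 = 89.82
  Sum = 172.54 mcg/mL·hr
Extrapolated tail: C_last / k_e = 5.30 / 0.27 = 19.630
AUC_0→∞ = 172.54 + 19.630 = 192.17 mcg/mL·hr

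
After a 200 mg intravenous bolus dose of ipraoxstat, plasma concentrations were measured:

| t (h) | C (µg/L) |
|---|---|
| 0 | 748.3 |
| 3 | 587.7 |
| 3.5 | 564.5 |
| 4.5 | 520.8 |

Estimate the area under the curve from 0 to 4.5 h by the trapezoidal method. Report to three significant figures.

Trapezoidal AUC_0→4.5:
  [0→3]: (748.3+587.7)/2 × 3 = 2004.0
  [3→3.5]: (587.7+564.5)/2 × 0.5 = 288.05
  [3.5→4.5]: (564.5+520.8)/2 × 1 = 542.65
  Sum = 2834.7 µg/L·h

AUC = 2830 µg/L·h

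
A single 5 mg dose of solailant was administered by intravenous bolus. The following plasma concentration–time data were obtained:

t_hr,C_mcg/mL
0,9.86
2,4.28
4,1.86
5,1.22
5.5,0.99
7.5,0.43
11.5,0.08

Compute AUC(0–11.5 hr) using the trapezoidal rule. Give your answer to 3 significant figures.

Trapezoidal AUC_0→11.5:
  [0→2]: (9.86+4.28)/2 × 2 = 14.14
  [2→4]: (4.28+1.86)/2 × 2 = 6.14
  [4→5]: (1.86+1.22)/2 × 1 = 1.54
  [5→5.5]: (1.22+0.99)/2 × 0.5 = 0.5525
  [5.5→7.5]: (0.99+0.43)/2 × 2 = 1.42
  [7.5→11.5]: (0.43+0.08)/2 × 4 = 1.02
  Sum = 24.8125 mcg/mL·hr

AUC = 24.8 mcg/mL·hr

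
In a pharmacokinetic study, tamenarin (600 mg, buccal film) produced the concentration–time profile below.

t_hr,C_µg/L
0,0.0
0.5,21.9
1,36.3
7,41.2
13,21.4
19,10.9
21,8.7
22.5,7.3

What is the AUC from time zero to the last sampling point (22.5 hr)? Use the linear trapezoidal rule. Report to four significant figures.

AUC = 568.8 µg/L·hr

Trapezoidal AUC_0→22.5:
  [0→0.5]: (0.0+21.9)/2 × 0.5 = 5.475
  [0.5→1]: (21.9+36.3)/2 × 0.5 = 14.55
  [1→7]: (36.3+41.2)/2 × 6 = 232.5
  [7→13]: (41.2+21.4)/2 × 6 = 187.8
  [13→19]: (21.4+10.9)/2 × 6 = 96.9
  [19→21]: (10.9+8.7)/2 × 2 = 19.6
  [21→22.5]: (8.7+7.3)/2 × 1.5 = 12.0
  Sum = 568.825 µg/L·hr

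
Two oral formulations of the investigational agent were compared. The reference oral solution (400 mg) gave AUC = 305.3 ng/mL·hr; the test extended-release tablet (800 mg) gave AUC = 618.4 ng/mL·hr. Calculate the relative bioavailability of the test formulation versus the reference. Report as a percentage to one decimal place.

F_rel = (AUC_test/D_test) / (AUC_ref/D_ref)
      = (618.4/800) / (305.3/400)
      = 0.773 / 0.76325 = 1.0128 = 101.28%

F_rel = 101.3%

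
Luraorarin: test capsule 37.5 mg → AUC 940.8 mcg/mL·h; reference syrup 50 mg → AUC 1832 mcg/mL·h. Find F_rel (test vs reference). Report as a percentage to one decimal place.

F_rel = 68.5%

F_rel = (AUC_test/D_test) / (AUC_ref/D_ref)
      = (940.8/37.5) / (1832/50)
      = 25.088 / 36.64 = 0.6847 = 68.47%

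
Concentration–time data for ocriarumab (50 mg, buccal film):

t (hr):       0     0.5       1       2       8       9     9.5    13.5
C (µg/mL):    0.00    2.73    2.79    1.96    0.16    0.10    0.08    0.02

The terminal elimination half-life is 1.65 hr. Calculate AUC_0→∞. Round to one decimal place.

Trapezoidal AUC_0→13.5:
  [0→0.5]: (0.00+2.73)/2 × 0.5 = 0.6825
  [0.5→1]: (2.73+2.79)/2 × 0.5 = 1.38
  [1→2]: (2.79+1.96)/2 × 1 = 2.375
  [2→8]: (1.96+0.16)/2 × 6 = 6.36
  [8→9]: (0.16+0.10)/2 × 1 = 0.13
  [9→9.5]: (0.10+0.08)/2 × 0.5 = 0.045
  [9.5→13.5]: (0.08+0.02)/2 × 4 = 0.2
  Sum = 11.1725 µg/mL·hr
k_e = ln2 / t½ = 0.693147 / 1.65 = 0.4201 hr^-1
Extrapolated tail: C_last / k_e = 0.02 / 0.4201 = 0.048
AUC_0→∞ = 11.1725 + 0.048 = 11.2205 µg/mL·hr

AUC = 11.2 µg/mL·hr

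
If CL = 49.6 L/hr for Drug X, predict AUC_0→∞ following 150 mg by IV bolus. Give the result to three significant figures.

AUC_0→∞ = Dose_iv / CL
        = 150 / 49.6 = 3.02419 mg/L·hr

AUC = 3.02 mg/L·hr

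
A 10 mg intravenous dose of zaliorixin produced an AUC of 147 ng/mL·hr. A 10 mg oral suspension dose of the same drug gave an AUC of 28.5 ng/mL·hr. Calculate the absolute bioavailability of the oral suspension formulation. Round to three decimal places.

F = (AUC_ev / D_ev) / (AUC_iv / D_iv)
  = (28.5/10) / (147/10)
  = 2.85 / 14.7 = 0.1939

F = 0.194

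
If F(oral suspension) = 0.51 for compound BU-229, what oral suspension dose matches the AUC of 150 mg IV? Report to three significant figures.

D_oral = 294 mg

For equal systemic exposure: F × D_ev = D_iv
D_ev = D_iv / F = 150 / 0.51 = 294.118 mg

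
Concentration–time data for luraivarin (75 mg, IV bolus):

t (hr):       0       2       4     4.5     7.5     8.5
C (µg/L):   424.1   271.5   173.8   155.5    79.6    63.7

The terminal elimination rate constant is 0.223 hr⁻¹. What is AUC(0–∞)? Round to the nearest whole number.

AUC = 1933 µg/L·hr

Trapezoidal AUC_0→8.5:
  [0→2]: (424.1+271.5)/2 × 2 = 695.6
  [2→4]: (271.5+173.8)/2 × 2 = 445.3
  [4→4.5]: (173.8+155.5)/2 × 0.5 = 82.325
  [4.5→7.5]: (155.5+79.6)/2 × 3 = 352.65
  [7.5→8.5]: (79.6+63.7)/2 × 1 = 71.65
  Sum = 1647.525 µg/L·hr
Extrapolated tail: C_last / k_e = 63.7 / 0.223 = 285.650
AUC_0→∞ = 1647.525 + 285.650 = 1933.175 µg/L·hr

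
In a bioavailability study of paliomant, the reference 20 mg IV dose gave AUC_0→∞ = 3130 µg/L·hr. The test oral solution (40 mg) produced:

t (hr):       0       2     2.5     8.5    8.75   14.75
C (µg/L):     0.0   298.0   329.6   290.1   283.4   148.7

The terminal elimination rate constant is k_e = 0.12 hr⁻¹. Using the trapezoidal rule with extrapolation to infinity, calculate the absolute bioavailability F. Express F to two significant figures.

Trapezoidal AUC_0→14.75 (oral solution):
  [0→2]: (0.0+298.0)/2 × 2 = 298.0
  [2→2.5]: (298.0+329.6)/2 × 0.5 = 156.9
  [2.5→8.5]: (329.6+290.1)/2 × 6 = 1859.1
  [8.5→8.75]: (290.1+283.4)/2 × 0.25 = 71.6875
  [8.75→14.75]: (283.4+148.7)/2 × 6 = 1296.3
  Sum = 3681.9875 µg/L·hr
Tail: C_last/k_e = 148.7/0.12 = 1239.167
AUC_0→∞ (oral solution) = 3681.9875 + 1239.167 = 4921.1545 µg/L·hr
F = (AUC_ev/D_ev)/(AUC_iv/D_iv) = (4921.1545/40)/(3130/20) = 123.029/156.5 = 0.7861

F = 0.79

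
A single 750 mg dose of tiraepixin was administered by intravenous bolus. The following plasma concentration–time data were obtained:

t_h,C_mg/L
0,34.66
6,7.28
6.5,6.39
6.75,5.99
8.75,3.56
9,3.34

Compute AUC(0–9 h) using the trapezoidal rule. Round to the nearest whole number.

Trapezoidal AUC_0→9:
  [0→6]: (34.66+7.28)/2 × 6 = 125.82
  [6→6.5]: (7.28+6.39)/2 × 0.5 = 3.4175
  [6.5→6.75]: (6.39+5.99)/2 × 0.25 = 1.5475
  [6.75→8.75]: (5.99+3.56)/2 × 2 = 9.55
  [8.75→9]: (3.56+3.34)/2 × 0.25 = 0.8625
  Sum = 141.1975 mg/L·h

AUC = 141 mg/L·h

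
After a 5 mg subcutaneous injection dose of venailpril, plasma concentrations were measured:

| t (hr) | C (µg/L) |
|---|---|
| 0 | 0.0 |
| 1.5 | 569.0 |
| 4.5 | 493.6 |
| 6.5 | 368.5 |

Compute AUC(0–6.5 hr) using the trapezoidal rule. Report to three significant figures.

Trapezoidal AUC_0→6.5:
  [0→1.5]: (0.0+569.0)/2 × 1.5 = 426.75
  [1.5→4.5]: (569.0+493.6)/2 × 3 = 1593.9
  [4.5→6.5]: (493.6+368.5)/2 × 2 = 862.1
  Sum = 2882.75 µg/L·hr

AUC = 2880 µg/L·hr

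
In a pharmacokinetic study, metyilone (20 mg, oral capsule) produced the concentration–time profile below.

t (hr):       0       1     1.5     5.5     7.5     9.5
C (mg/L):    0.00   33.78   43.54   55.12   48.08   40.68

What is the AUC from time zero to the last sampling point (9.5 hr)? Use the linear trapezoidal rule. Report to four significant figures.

AUC = 425.5 mg/L·hr

Trapezoidal AUC_0→9.5:
  [0→1]: (0.00+33.78)/2 × 1 = 16.89
  [1→1.5]: (33.78+43.54)/2 × 0.5 = 19.33
  [1.5→5.5]: (43.54+55.12)/2 × 4 = 197.32
  [5.5→7.5]: (55.12+48.08)/2 × 2 = 103.2
  [7.5→9.5]: (48.08+40.68)/2 × 2 = 88.76
  Sum = 425.5 mg/L·hr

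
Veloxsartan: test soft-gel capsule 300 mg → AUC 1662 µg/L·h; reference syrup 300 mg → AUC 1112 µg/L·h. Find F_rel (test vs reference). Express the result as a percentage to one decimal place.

F_rel = 149.5%

F_rel = (AUC_test/D_test) / (AUC_ref/D_ref)
      = (1662/300) / (1112/300)
      = 5.54 / 3.70667 = 1.4946 = 149.46%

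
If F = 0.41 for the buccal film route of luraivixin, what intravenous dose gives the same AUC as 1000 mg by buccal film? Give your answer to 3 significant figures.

Systemic exposure from an extravascular dose = F × D_ev, so the equivalent IV dose is F × D_ev.
D_iv = F × D_ev = 0.41 × 1000 = 410 mg

D_iv = 410 mg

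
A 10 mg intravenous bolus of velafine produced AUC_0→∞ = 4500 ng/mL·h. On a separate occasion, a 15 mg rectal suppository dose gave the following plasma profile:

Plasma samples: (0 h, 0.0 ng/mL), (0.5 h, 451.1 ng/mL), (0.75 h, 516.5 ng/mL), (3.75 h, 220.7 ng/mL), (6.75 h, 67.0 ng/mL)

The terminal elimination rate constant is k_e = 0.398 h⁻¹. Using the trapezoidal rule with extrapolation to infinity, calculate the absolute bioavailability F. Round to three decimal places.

Trapezoidal AUC_0→6.75 (rectal suppository):
  [0→0.5]: (0.0+451.1)/2 × 0.5 = 112.775
  [0.5→0.75]: (451.1+516.5)/2 × 0.25 = 120.95
  [0.75→3.75]: (516.5+220.7)/2 × 3 = 1105.8
  [3.75→6.75]: (220.7+67.0)/2 × 3 = 431.55
  Sum = 1771.075 ng/mL·h
Tail: C_last/k_e = 67.0/0.398 = 168.342
AUC_0→∞ (rectal suppository) = 1771.075 + 168.342 = 1939.417 ng/mL·h
F = (AUC_ev/D_ev)/(AUC_iv/D_iv) = (1939.417/15)/(4500/10) = 129.294/450 = 0.2873

F = 0.287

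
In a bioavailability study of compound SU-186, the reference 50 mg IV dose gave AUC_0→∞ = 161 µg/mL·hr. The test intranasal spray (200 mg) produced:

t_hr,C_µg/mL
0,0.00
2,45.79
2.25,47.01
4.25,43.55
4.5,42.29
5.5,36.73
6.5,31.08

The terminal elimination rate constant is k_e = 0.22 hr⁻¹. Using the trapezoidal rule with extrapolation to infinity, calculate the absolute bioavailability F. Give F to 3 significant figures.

Trapezoidal AUC_0→6.5 (intranasal spray):
  [0→2]: (0.00+45.79)/2 × 2 = 45.79
  [2→2.25]: (45.79+47.01)/2 × 0.25 = 11.6
  [2.25→4.25]: (47.01+43.55)/2 × 2 = 90.56
  [4.25→4.5]: (43.55+42.29)/2 × 0.25 = 10.73
  [4.5→5.5]: (42.29+36.73)/2 × 1 = 39.51
  [5.5→6.5]: (36.73+31.08)/2 × 1 = 33.905
  Sum = 232.095 µg/mL·hr
Tail: C_last/k_e = 31.08/0.22 = 141.273
AUC_0→∞ (intranasal spray) = 232.095 + 141.273 = 373.368 µg/mL·hr
F = (AUC_ev/D_ev)/(AUC_iv/D_iv) = (373.368/200)/(161/50) = 1.86684/3.22 = 0.5798

F = 0.580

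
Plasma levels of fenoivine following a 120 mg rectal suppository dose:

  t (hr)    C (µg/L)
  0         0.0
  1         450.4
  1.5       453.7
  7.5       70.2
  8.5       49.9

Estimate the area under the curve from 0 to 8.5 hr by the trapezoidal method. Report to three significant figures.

Trapezoidal AUC_0→8.5:
  [0→1]: (0.0+450.4)/2 × 1 = 225.2
  [1→1.5]: (450.4+453.7)/2 × 0.5 = 226.025
  [1.5→7.5]: (453.7+70.2)/2 × 6 = 1571.7
  [7.5→8.5]: (70.2+49.9)/2 × 1 = 60.05
  Sum = 2082.975 µg/L·hr

AUC = 2080 µg/L·hr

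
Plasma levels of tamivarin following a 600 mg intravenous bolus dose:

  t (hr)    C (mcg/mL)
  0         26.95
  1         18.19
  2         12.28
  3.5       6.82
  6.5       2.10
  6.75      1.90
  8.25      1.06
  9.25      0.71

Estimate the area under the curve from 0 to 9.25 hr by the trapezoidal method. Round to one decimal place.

Trapezoidal AUC_0→9.25:
  [0→1]: (26.95+18.19)/2 × 1 = 22.57
  [1→2]: (18.19+12.28)/2 × 1 = 15.235
  [2→3.5]: (12.28+6.82)/2 × 1.5 = 14.325
  [3.5→6.5]: (6.82+2.10)/2 × 3 = 13.38
  [6.5→6.75]: (2.10+1.90)/2 × 0.25 = 0.5
  [6.75→8.25]: (1.90+1.06)/2 × 1.5 = 2.22
  [8.25→9.25]: (1.06+0.71)/2 × 1 = 0.885
  Sum = 69.115 mcg/mL·hr

AUC = 69.1 mcg/mL·hr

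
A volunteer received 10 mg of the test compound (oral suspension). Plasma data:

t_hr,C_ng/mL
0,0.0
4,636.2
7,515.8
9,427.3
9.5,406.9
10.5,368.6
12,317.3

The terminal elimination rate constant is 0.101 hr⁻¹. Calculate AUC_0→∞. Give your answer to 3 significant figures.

AUC = 8200 ng/mL·hr

Trapezoidal AUC_0→12:
  [0→4]: (0.0+636.2)/2 × 4 = 1272.4
  [4→7]: (636.2+515.8)/2 × 3 = 1728.0
  [7→9]: (515.8+427.3)/2 × 2 = 943.1
  [9→9.5]: (427.3+406.9)/2 × 0.5 = 208.55
  [9.5→10.5]: (406.9+368.6)/2 × 1 = 387.75
  [10.5→12]: (368.6+317.3)/2 × 1.5 = 514.425
  Sum = 5054.225 ng/mL·hr
Extrapolated tail: C_last / k_e = 317.3 / 0.101 = 3141.584
AUC_0→∞ = 5054.225 + 3141.584 = 8195.809 ng/mL·hr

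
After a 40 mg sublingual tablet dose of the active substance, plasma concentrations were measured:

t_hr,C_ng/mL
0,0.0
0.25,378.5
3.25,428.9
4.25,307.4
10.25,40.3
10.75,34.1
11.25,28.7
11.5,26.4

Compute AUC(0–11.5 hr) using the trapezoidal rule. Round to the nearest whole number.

AUC = 2711 ng/mL·hr

Trapezoidal AUC_0→11.5:
  [0→0.25]: (0.0+378.5)/2 × 0.25 = 47.3125
  [0.25→3.25]: (378.5+428.9)/2 × 3 = 1211.1
  [3.25→4.25]: (428.9+307.4)/2 × 1 = 368.15
  [4.25→10.25]: (307.4+40.3)/2 × 6 = 1043.1
  [10.25→10.75]: (40.3+34.1)/2 × 0.5 = 18.6
  [10.75→11.25]: (34.1+28.7)/2 × 0.5 = 15.7
  [11.25→11.5]: (28.7+26.4)/2 × 0.25 = 6.8875
  Sum = 2710.85 ng/mL·hr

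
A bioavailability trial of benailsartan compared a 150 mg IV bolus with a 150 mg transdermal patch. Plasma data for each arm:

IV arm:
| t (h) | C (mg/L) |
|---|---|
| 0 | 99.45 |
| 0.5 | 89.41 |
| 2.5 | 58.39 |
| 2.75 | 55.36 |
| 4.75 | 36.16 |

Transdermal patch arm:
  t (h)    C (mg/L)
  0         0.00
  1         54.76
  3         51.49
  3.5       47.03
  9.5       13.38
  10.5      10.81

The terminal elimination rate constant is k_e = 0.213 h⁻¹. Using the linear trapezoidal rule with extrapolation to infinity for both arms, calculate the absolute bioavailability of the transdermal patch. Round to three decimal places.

F = 0.855

Trapezoidal AUC_0→4.75 (IV):
  [0→0.5]: (99.45+89.41)/2 × 0.5 = 47.215
  [0.5→2.5]: (89.41+58.39)/2 × 2 = 147.8
  [2.5→2.75]: (58.39+55.36)/2 × 0.25 = 14.21875
  [2.75→4.75]: (55.36+36.16)/2 × 2 = 91.52
  Sum = 300.75375 mg/L·h
IV tail: 36.16/0.213 = 169.765; AUC_iv,0→∞ = 300.75375 + 169.765 = 470.51875 mg/L·h
Trapezoidal AUC_0→10.5 (transdermal patch):
  [0→1]: (0.00+54.76)/2 × 1 = 27.38
  [1→3]: (54.76+51.49)/2 × 2 = 106.25
  [3→3.5]: (51.49+47.03)/2 × 0.5 = 24.63
  [3.5→9.5]: (47.03+13.38)/2 × 6 = 181.23
  [9.5→10.5]: (13.38+10.81)/2 × 1 = 12.095
  Sum = 351.585 mg/L·h
transdermal patch tail: 10.81/0.213 = 50.751; AUC_ev,0→∞ = 351.585 + 50.751 = 402.336 mg/L·h
F = (AUC_ev/D_ev)/(AUC_iv/D_iv) = (402.336/150)/(470.51875/150) = 2.68224/3.13679 = 0.8551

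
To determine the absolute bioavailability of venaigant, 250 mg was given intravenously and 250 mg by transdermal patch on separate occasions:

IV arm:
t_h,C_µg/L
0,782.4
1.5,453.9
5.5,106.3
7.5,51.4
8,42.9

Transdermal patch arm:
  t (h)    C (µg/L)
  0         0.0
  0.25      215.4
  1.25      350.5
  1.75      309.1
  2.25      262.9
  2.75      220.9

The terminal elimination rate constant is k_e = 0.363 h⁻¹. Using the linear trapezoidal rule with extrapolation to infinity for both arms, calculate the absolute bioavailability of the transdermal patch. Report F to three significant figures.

F = 0.574

Trapezoidal AUC_0→8 (IV):
  [0→1.5]: (782.4+453.9)/2 × 1.5 = 927.225
  [1.5→5.5]: (453.9+106.3)/2 × 4 = 1120.4
  [5.5→7.5]: (106.3+51.4)/2 × 2 = 157.7
  [7.5→8]: (51.4+42.9)/2 × 0.5 = 23.575
  Sum = 2228.9 µg/L·h
IV tail: 42.9/0.363 = 118.182; AUC_iv,0→∞ = 2228.9 + 118.182 = 2347.082 µg/L·h
Trapezoidal AUC_0→2.75 (transdermal patch):
  [0→0.25]: (0.0+215.4)/2 × 0.25 = 26.925
  [0.25→1.25]: (215.4+350.5)/2 × 1 = 282.95
  [1.25→1.75]: (350.5+309.1)/2 × 0.5 = 164.9
  [1.75→2.25]: (309.1+262.9)/2 × 0.5 = 143.0
  [2.25→2.75]: (262.9+220.9)/2 × 0.5 = 120.95
  Sum = 738.725 µg/L·h
transdermal patch tail: 220.9/0.363 = 608.540; AUC_ev,0→∞ = 738.725 + 608.540 = 1347.265 µg/L·h
F = (AUC_ev/D_ev)/(AUC_iv/D_iv) = (1347.265/250)/(2347.082/250) = 5.38906/9.388328 = 0.5740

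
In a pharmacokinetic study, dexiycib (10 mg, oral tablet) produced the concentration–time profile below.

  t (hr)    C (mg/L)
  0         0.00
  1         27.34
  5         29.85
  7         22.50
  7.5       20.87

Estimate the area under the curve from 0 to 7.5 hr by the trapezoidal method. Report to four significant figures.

AUC = 191.2 mg/L·hr

Trapezoidal AUC_0→7.5:
  [0→1]: (0.00+27.34)/2 × 1 = 13.67
  [1→5]: (27.34+29.85)/2 × 4 = 114.38
  [5→7]: (29.85+22.50)/2 × 2 = 52.35
  [7→7.5]: (22.50+20.87)/2 × 0.5 = 10.8425
  Sum = 191.2425 mg/L·hr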